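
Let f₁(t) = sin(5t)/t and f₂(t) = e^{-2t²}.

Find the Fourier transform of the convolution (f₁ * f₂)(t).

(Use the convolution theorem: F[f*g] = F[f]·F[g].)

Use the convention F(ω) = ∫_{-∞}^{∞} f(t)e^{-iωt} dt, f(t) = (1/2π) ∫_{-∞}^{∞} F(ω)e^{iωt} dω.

F[f₁*f₂](ω) = \begin{cases} \frac{\sqrt{2} \pi^{\frac{3}{2}} e^{- \frac{\omega^{2}}{8}}}{2} & \text{for}\: \omega > -5 \wedge \omega < 5 \\0 & \text{otherwise} \end{cases}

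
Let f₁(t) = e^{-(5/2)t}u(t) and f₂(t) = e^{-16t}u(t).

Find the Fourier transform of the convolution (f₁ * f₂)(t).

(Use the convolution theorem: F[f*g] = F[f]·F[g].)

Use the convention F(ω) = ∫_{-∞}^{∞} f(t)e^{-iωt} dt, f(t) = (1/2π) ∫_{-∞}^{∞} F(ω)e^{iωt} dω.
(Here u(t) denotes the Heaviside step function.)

F[f₁*f₂](ω) = \frac{2}{\left(i \omega + 16\right) \left(2 i \omega + 5\right)}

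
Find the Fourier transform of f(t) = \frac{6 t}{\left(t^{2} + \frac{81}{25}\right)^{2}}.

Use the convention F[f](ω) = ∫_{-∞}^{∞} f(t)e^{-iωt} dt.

F(ω) = - \frac{5 i \pi \omega e^{- \frac{9 \left|{\omega}\right|}{5}}}{3}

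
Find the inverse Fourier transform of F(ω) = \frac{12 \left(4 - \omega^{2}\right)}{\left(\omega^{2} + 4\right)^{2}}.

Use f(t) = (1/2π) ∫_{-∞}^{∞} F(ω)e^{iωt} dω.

f(t) = 6 e^{- 2 \left|{t}\right|} \left|{t}\right|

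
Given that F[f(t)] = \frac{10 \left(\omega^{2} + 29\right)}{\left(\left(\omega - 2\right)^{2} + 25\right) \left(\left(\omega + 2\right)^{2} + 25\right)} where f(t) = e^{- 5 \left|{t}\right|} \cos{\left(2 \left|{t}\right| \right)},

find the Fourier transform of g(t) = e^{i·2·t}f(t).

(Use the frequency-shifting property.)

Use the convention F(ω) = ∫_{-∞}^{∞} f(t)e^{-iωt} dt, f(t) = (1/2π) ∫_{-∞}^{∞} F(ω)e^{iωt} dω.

F[g](ω) = \frac{10 \left(\left(\omega - 2\right)^{2} + 29\right)}{\left(\omega^{2} + 25\right) \left(\left(\omega - 4\right)^{2} + 25\right)}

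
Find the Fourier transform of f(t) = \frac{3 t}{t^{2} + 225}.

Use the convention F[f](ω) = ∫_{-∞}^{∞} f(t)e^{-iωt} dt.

F(ω) = - 3 i \pi e^{- 15 \left|{\omega}\right|} \operatorname{sign}{\left(\omega \right)}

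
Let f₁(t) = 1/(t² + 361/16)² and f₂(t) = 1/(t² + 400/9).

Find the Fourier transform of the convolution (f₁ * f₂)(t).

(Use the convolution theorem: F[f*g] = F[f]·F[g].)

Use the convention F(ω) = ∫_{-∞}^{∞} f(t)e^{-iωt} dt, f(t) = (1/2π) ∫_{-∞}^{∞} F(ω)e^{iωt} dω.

F[f₁*f₂](ω) = \frac{6 \pi^{2} \left(19 \left|{\omega}\right| + 4\right) e^{- \frac{137 \left|{\omega}\right|}{12}}}{34295}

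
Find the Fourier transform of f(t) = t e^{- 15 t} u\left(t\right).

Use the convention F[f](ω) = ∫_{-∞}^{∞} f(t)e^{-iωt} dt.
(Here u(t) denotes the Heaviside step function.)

F(ω) = \frac{1}{\left(i \omega + 15\right)^{2}}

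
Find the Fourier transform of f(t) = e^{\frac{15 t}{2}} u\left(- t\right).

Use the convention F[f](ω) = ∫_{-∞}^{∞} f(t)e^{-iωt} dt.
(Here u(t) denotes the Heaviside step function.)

F(ω) = - \frac{2}{2 i \omega - 15}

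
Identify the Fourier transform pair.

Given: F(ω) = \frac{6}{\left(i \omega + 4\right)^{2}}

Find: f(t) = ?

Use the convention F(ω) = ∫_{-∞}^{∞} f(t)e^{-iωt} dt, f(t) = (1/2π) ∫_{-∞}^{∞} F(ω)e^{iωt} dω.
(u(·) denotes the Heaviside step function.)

f(t) = 6 t e^{- 4 t} u\left(t\right)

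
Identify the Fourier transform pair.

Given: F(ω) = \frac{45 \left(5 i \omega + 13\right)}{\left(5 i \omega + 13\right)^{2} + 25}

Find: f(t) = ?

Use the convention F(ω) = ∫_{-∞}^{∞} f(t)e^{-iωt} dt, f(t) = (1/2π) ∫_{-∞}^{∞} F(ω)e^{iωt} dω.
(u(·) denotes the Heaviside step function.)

f(t) = 9 e^{- \frac{13 t}{5}} \cos{\left(t \right)} u\left(t\right)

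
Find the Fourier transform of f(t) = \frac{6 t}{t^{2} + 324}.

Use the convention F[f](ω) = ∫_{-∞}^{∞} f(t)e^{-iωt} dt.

F(ω) = - 6 i \pi e^{- 18 \left|{\omega}\right|} \operatorname{sign}{\left(\omega \right)}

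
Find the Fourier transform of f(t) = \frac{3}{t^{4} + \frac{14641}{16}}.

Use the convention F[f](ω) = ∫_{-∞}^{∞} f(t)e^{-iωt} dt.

F(ω) = \frac{24 \pi e^{- \frac{11 \sqrt{2} \left|{\omega}\right|}{4}} \sin{\left(\frac{11 \sqrt{2} \left|{\omega}\right|}{4} + \frac{\pi}{4} \right)}}{1331}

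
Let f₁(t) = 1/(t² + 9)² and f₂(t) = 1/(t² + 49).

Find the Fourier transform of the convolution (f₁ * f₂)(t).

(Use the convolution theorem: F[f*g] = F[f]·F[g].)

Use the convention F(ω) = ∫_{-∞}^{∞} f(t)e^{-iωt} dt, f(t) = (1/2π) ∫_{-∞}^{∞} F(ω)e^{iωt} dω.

F[f₁*f₂](ω) = \frac{\pi^{2} \left(3 \left|{\omega}\right| + 1\right) e^{- 10 \left|{\omega}\right|}}{378}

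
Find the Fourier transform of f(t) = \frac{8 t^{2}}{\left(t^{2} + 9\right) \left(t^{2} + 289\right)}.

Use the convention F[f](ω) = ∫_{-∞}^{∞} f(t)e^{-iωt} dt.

F(ω) = \frac{\pi \left(17 - 3 e^{14 \left|{\omega}\right|}\right) e^{- 17 \left|{\omega}\right|}}{35}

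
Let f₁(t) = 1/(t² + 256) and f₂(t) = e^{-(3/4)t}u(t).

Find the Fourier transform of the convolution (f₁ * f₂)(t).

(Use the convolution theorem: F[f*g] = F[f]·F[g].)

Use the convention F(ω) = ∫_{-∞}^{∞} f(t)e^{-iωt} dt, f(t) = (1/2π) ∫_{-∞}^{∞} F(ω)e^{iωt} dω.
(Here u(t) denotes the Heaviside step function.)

F[f₁*f₂](ω) = \frac{\pi e^{- 16 \left|{\omega}\right|}}{4 \left(4 i \omega + 3\right)}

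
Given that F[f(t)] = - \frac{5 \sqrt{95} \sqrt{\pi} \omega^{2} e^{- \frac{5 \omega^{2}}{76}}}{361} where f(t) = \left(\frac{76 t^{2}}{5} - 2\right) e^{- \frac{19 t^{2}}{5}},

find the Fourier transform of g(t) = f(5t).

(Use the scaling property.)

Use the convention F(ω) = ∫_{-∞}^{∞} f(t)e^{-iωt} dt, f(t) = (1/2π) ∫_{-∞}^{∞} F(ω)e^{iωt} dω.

F[g](ω) = - \frac{\sqrt{95} \sqrt{\pi} \omega^{2} e^{- \frac{\omega^{2}}{380}}}{9025}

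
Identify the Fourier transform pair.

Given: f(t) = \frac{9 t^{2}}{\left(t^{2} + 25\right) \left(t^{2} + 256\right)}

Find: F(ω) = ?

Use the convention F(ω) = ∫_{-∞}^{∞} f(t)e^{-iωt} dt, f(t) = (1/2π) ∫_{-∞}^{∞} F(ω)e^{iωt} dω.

F(ω) = \frac{3 \pi \left(16 - 5 e^{11 \left|{\omega}\right|}\right) e^{- 16 \left|{\omega}\right|}}{77}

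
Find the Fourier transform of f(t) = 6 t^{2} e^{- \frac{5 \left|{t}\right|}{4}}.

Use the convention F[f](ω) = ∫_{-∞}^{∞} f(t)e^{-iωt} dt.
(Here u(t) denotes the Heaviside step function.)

F(ω) = \frac{7680 \left(25 - 48 \omega^{2}\right)}{\left(16 \omega^{2} + 25\right)^{3}}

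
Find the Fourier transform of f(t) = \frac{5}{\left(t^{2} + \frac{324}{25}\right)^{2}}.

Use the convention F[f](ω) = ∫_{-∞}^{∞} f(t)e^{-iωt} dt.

F(ω) = \frac{125 \pi \left(18 \left|{\omega}\right| + 5\right) e^{- \frac{18 \left|{\omega}\right|}{5}}}{11664}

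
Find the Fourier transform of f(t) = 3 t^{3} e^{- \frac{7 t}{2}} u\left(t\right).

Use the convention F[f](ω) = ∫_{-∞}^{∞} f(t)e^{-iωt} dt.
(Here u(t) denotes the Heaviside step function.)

F(ω) = \frac{288}{\left(2 i \omega + 7\right)^{4}}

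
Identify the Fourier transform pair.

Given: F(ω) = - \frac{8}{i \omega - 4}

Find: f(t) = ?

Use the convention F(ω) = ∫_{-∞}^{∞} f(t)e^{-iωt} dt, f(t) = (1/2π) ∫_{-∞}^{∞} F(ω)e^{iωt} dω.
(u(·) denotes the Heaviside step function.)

f(t) = 8 e^{4 t} u\left(- t\right)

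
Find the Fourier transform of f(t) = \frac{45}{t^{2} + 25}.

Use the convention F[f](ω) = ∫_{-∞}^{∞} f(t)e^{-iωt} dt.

F(ω) = 9 \pi e^{- 5 \left|{\omega}\right|}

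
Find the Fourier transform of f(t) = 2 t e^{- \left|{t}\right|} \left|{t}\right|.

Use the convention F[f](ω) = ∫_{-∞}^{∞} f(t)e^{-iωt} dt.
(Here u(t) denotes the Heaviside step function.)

F(ω) = \frac{8 i \omega \left(\omega^{2} - 3\right)}{\left(\omega^{2} + 1\right)^{3}}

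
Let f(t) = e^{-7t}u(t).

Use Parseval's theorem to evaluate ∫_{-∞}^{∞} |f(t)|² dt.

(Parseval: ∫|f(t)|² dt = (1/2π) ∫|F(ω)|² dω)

∫|f(t)|² dt = \frac{1}{14}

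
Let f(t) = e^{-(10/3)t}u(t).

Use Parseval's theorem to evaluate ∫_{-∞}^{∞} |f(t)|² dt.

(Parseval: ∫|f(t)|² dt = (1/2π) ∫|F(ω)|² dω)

∫|f(t)|² dt = \frac{3}{20}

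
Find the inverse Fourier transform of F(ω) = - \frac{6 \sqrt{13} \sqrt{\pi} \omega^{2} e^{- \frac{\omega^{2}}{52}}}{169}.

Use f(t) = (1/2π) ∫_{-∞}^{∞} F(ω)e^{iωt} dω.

f(t) = 6 \left(52 t^{2} - 2\right) e^{- 13 t^{2}}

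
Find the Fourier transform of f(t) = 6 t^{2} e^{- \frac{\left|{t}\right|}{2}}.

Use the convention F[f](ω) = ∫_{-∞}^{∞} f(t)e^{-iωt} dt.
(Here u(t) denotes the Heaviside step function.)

F(ω) = \frac{192 \left(1 - 12 \omega^{2}\right)}{\left(4 \omega^{2} + 1\right)^{3}}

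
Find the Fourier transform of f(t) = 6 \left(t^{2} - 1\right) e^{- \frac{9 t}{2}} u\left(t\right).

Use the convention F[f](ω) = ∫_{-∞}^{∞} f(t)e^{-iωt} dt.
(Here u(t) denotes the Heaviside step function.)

F(ω) = \frac{12 \left(16 i \omega - \left(2 i \omega + 9\right)^{3} + 72\right)}{\left(2 i \omega + 9\right)^{4}}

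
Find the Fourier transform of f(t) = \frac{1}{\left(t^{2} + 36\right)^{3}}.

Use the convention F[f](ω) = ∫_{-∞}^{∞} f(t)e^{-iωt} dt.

F(ω) = \frac{\pi \left(12 \omega^{2} + 6 \left|{\omega}\right| + 1\right) e^{- 6 \left|{\omega}\right|}}{20736}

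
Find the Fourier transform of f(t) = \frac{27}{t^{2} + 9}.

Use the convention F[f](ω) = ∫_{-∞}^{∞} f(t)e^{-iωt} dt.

F(ω) = 9 \pi e^{- 3 \left|{\omega}\right|}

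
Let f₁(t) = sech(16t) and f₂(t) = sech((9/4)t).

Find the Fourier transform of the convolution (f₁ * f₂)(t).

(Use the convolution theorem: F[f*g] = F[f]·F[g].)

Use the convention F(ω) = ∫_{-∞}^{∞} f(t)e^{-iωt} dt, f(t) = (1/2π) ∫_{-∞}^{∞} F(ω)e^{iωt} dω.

F[f₁*f₂](ω) = \frac{\pi^{2}}{36 \cosh{\left(\frac{\pi \omega}{32} \right)} \cosh{\left(\frac{2 \pi \omega}{9} \right)}}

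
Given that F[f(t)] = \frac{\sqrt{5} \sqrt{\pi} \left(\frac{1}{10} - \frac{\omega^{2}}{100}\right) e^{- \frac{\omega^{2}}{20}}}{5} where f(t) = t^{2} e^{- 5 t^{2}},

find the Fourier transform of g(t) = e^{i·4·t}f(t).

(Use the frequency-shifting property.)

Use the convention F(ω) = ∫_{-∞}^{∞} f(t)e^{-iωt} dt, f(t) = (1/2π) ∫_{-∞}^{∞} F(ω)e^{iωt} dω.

F[g](ω) = \frac{\sqrt{5} \sqrt{\pi} \left(10 - \left(\omega - 4\right)^{2}\right) e^{- \frac{\left(\omega - 4\right)^{2}}{20}}}{500}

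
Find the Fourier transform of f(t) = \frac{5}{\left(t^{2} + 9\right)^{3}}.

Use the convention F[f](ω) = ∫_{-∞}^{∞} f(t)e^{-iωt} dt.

F(ω) = \frac{5 \pi \left(3 \omega^{2} + 3 \left|{\omega}\right| + 1\right) e^{- 3 \left|{\omega}\right|}}{648}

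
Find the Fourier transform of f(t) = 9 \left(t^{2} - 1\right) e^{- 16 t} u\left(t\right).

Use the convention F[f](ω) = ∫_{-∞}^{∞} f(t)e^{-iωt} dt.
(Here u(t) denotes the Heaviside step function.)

F(ω) = \frac{9 \left(2 i \omega - \left(i \omega + 16\right)^{3} + 32\right)}{\left(i \omega + 16\right)^{4}}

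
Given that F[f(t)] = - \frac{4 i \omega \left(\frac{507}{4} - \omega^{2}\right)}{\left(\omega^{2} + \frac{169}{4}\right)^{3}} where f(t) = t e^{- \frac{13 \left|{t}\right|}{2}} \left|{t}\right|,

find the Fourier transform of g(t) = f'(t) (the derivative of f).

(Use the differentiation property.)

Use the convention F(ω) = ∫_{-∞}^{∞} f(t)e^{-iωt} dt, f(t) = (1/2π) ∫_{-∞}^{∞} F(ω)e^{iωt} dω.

F[g](ω) = \frac{\omega^{2} \left(32448 - 256 \omega^{2}\right)}{\left(4 \omega^{2} + 169\right)^{3}}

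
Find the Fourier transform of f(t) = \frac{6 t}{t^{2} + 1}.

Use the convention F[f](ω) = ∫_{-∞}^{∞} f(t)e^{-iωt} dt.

F(ω) = - 6 i \pi e^{- \left|{\omega}\right|} \operatorname{sign}{\left(\omega \right)}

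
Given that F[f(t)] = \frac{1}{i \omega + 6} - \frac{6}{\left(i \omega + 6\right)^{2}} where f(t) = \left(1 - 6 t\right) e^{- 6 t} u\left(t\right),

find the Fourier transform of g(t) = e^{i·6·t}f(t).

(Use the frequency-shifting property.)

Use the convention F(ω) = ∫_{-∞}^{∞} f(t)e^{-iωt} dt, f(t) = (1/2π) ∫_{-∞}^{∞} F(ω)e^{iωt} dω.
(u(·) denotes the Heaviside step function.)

F[g](ω) = \frac{i \left(6 - \omega\right)}{\omega^{2} - 12 \omega \left(1 + i\right) + 72 i}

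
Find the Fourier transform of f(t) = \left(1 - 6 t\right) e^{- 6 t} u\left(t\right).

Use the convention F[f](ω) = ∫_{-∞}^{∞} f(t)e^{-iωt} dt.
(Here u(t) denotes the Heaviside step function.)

F(ω) = \frac{i \omega}{- \omega^{2} + 12 i \omega + 36}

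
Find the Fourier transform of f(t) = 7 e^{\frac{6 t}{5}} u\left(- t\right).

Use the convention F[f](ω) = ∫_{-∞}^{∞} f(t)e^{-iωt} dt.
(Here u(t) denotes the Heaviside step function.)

F(ω) = - \frac{35}{5 i \omega - 6}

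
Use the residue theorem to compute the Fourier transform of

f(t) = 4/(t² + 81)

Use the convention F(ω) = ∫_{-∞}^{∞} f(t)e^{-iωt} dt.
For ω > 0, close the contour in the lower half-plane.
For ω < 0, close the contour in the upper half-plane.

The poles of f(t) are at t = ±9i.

Let g(z) = f(z)e^{-iωz}; for large |z| the factor e^{-iωz} decays in the lower half-plane when ω > 0 and in the upper half-plane when ω < 0.

Case ω > 0 (lower half-plane, clockwise contour ⇒ F(ω) = -2πi·ΣRes):
  Res_{z = - 9 i} g(z) = \frac{2 i e^{- 9 \omega}}{9}
  F(ω) = -2πi·ΣRes = \frac{4 \pi e^{- 9 \omega}}{9}

Case ω < 0 (upper half-plane, counterclockwise contour ⇒ F(ω) = +2πi·ΣRes):
  Res_{z = 9 i} g(z) = - \frac{2 i e^{9 \omega}}{9}
  F(ω) = 2πi·ΣRes = \frac{4 \pi e^{9 \omega}}{9}

Both cases combine into a single formula in |ω|:

F(ω) = \frac{4 \pi e^{- 9 \left|{\omega}\right|}}{9}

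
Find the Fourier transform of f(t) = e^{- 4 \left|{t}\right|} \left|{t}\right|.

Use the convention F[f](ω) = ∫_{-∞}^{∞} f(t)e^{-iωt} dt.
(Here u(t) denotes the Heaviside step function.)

F(ω) = \frac{2 \left(16 - \omega^{2}\right)}{\left(\omega^{2} + 16\right)^{2}}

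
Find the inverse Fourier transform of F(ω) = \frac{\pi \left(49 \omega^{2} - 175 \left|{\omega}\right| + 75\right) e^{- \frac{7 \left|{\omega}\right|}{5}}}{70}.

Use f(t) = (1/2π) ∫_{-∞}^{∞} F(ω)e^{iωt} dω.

f(t) = \frac{4 t^{4}}{\left(t^{2} + \frac{49}{25}\right)^{3}}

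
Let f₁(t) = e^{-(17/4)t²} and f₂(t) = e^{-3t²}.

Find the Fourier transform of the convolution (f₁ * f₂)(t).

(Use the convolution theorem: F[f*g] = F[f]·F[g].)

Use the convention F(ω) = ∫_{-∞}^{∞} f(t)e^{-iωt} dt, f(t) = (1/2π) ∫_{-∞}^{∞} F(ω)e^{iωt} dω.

F[f₁*f₂](ω) = \frac{2 \sqrt{51} \pi e^{- \frac{29 \omega^{2}}{204}}}{51}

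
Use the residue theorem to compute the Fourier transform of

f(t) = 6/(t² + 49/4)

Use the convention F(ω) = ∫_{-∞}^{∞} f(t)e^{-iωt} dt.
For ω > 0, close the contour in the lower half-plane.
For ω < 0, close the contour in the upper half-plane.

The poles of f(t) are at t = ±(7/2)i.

Let g(z) = f(z)e^{-iωz}; for large |z| the factor e^{-iωz} decays in the lower half-plane when ω > 0 and in the upper half-plane when ω < 0.

Case ω > 0 (lower half-plane, clockwise contour ⇒ F(ω) = -2πi·ΣRes):
  Res_{z = - \frac{7 i}{2}} g(z) = \frac{6 i e^{- \frac{7 \omega}{2}}}{7}
  F(ω) = -2πi·ΣRes = \frac{12 \pi e^{- \frac{7 \omega}{2}}}{7}

Case ω < 0 (upper half-plane, counterclockwise contour ⇒ F(ω) = +2πi·ΣRes):
  Res_{z = \frac{7 i}{2}} g(z) = - \frac{6 i e^{\frac{7 \omega}{2}}}{7}
  F(ω) = 2πi·ΣRes = \frac{12 \pi e^{\frac{7 \omega}{2}}}{7}

Both cases combine into a single formula in |ω|:

F(ω) = \frac{12 \pi e^{- \frac{7 \left|{\omega}\right|}{2}}}{7}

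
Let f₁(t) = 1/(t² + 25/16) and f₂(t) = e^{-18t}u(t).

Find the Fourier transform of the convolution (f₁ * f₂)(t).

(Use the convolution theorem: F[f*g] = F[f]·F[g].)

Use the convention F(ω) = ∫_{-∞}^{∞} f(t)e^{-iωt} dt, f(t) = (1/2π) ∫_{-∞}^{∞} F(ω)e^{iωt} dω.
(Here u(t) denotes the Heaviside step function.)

F[f₁*f₂](ω) = \frac{4 \pi e^{- \frac{5 \left|{\omega}\right|}{4}}}{5 \left(i \omega + 18\right)}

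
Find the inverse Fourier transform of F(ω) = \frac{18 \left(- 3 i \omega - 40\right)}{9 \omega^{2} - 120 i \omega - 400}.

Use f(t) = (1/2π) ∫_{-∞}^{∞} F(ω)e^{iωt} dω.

f(t) = 6 \left(\frac{20 t}{3} + 1\right) e^{- \frac{20 t}{3}} u\left(t\right)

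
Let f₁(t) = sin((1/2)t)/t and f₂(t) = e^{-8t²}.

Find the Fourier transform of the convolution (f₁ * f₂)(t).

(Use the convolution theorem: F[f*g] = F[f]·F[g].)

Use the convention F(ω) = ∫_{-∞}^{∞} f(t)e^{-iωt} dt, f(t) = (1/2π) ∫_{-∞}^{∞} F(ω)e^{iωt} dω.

F[f₁*f₂](ω) = \begin{cases} \frac{\sqrt{2} \pi^{\frac{3}{2}} e^{- \frac{\omega^{2}}{32}}}{4} & \text{for}\: \omega > - \frac{1}{2} \wedge \omega < \frac{1}{2} \\0 & \text{otherwise} \end{cases}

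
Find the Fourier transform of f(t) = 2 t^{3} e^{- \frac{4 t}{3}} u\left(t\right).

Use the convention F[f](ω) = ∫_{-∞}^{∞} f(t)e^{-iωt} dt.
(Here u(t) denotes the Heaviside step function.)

F(ω) = \frac{972}{\left(3 i \omega + 4\right)^{4}}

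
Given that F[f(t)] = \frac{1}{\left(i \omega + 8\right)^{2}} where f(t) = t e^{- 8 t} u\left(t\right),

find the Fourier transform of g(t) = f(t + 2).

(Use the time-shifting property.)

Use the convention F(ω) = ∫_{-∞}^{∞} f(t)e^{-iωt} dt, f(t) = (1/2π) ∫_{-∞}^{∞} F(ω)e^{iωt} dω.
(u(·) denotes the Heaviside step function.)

F[g](ω) = \frac{e^{2 i \omega}}{\left(i \omega + 8\right)^{2}}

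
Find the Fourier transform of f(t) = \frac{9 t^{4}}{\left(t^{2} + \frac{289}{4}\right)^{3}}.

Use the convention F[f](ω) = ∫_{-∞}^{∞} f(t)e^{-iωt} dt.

F(ω) = \frac{9 \pi \left(289 \omega^{2} - 170 \left|{\omega}\right| + 12\right) e^{- \frac{17 \left|{\omega}\right|}{2}}}{272}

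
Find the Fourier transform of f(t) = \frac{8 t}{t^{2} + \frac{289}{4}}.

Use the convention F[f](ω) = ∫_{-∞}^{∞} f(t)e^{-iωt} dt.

F(ω) = - 8 i \pi e^{- \frac{17 \left|{\omega}\right|}{2}} \operatorname{sign}{\left(\omega \right)}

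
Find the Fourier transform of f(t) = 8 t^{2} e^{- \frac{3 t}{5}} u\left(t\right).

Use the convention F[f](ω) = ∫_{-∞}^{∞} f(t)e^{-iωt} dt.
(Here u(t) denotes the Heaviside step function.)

F(ω) = \frac{2000}{\left(5 i \omega + 3\right)^{3}}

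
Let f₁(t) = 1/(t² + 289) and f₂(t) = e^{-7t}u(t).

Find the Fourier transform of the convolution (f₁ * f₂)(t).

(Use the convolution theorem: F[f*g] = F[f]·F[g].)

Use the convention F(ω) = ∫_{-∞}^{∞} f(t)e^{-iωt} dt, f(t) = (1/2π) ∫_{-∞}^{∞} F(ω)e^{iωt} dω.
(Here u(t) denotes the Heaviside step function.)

F[f₁*f₂](ω) = \frac{\pi e^{- 17 \left|{\omega}\right|}}{17 \left(i \omega + 7\right)}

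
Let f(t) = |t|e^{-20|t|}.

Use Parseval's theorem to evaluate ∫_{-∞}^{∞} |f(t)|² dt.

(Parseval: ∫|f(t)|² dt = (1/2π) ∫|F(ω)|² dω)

∫|f(t)|² dt = \frac{1}{16000}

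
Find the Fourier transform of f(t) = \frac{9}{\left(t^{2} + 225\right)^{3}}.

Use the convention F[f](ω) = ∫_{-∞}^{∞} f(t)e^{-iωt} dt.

F(ω) = \frac{\pi \left(75 \omega^{2} + 15 \left|{\omega}\right| + 1\right) e^{- 15 \left|{\omega}\right|}}{225000}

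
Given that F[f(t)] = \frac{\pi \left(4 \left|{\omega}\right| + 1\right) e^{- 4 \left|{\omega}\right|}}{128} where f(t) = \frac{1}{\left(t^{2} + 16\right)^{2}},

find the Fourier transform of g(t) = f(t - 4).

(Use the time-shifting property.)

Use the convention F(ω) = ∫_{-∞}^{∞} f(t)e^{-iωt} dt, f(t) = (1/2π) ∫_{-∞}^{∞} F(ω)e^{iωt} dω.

F[g](ω) = \frac{\pi \left(4 \left|{\omega}\right| + 1\right) e^{- 4 i \omega - 4 \left|{\omega}\right|}}{128}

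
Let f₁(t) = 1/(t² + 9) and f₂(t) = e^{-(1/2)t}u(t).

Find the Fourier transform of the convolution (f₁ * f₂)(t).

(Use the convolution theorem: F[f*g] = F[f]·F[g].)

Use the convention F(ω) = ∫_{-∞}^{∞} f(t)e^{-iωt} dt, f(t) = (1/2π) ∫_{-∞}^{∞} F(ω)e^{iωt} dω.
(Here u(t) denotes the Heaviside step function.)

F[f₁*f₂](ω) = \frac{2 \pi e^{- 3 \left|{\omega}\right|}}{3 \left(2 i \omega + 1\right)}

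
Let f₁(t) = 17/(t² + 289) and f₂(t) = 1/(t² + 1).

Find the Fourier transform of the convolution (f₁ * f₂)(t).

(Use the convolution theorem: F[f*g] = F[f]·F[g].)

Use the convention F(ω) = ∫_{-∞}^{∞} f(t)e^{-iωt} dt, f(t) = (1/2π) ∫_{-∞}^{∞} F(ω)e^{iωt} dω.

F[f₁*f₂](ω) = \pi^{2} e^{- 18 \left|{\omega}\right|}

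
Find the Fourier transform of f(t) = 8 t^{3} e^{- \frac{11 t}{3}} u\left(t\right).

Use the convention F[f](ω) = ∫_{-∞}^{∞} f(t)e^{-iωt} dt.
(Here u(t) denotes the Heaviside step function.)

F(ω) = \frac{3888}{\left(3 i \omega + 11\right)^{4}}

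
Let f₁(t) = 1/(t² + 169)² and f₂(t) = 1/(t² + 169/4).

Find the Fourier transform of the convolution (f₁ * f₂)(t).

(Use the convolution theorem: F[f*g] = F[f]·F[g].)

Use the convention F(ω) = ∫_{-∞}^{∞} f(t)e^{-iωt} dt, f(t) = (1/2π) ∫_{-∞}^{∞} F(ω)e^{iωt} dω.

F[f₁*f₂](ω) = \frac{\pi^{2} \left(13 \left|{\omega}\right| + 1\right) e^{- \frac{39 \left|{\omega}\right|}{2}}}{28561}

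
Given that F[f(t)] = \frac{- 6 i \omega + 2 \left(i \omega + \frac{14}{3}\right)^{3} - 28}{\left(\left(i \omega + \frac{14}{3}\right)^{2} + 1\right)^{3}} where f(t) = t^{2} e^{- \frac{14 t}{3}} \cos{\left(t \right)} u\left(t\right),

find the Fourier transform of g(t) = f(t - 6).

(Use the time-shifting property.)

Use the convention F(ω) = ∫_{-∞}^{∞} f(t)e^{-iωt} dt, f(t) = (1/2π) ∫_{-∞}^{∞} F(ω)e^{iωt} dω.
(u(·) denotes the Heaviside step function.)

F[g](ω) = \frac{54 \left(- 81 i \omega + \left(3 i \omega + 14\right)^{3} - 378\right) e^{- 6 i \omega}}{\left(\left(3 i \omega + 14\right)^{2} + 9\right)^{3}}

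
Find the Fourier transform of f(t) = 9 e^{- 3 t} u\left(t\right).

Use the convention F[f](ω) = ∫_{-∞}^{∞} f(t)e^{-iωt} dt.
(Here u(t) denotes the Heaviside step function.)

F(ω) = \frac{9}{i \omega + 3}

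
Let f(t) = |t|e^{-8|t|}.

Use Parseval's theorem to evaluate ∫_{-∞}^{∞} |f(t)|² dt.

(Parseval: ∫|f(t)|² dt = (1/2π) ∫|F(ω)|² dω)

∫|f(t)|² dt = \frac{1}{1024}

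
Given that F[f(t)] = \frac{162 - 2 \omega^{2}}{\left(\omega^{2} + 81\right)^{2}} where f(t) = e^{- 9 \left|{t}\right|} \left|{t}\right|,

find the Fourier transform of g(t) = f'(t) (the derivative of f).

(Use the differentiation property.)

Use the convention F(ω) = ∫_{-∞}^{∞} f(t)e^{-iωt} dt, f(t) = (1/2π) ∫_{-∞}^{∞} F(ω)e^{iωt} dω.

F[g](ω) = - \frac{2 i \omega \left(\omega^{2} - 81\right)}{\left(\omega^{2} + 81\right)^{2}}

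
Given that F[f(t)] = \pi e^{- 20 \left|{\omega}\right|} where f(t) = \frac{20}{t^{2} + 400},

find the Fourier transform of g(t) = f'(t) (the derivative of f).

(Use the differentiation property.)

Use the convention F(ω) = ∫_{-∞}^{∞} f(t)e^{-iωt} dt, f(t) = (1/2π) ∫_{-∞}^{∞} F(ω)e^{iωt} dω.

F[g](ω) = i \pi \omega e^{- 20 \left|{\omega}\right|}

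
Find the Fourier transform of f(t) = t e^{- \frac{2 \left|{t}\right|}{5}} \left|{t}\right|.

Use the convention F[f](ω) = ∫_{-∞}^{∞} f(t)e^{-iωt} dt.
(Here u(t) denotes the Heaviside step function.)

F(ω) = \frac{2500 i \omega \left(25 \omega^{2} - 12\right)}{\left(25 \omega^{2} + 4\right)^{3}}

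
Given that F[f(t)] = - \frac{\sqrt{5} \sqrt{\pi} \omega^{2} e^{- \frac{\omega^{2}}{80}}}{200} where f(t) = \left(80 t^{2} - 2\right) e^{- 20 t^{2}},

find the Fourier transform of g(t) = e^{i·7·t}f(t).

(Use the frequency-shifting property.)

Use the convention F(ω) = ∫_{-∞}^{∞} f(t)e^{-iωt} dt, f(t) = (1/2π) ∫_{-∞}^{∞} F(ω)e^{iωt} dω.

F[g](ω) = - \frac{\sqrt{5} \sqrt{\pi} \left(\omega - 7\right)^{2} e^{- \frac{\left(\omega - 7\right)^{2}}{80}}}{200}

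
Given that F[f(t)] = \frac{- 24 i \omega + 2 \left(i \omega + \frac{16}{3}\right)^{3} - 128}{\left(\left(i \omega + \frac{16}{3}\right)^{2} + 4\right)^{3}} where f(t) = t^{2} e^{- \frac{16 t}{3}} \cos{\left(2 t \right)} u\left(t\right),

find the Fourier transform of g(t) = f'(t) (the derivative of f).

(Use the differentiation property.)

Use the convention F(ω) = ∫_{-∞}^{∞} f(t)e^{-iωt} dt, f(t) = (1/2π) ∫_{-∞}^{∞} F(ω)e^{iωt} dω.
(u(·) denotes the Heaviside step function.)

F[g](ω) = - \frac{54 i \omega \left(324 i \omega - \left(3 i \omega + 16\right)^{3} + 1728\right)}{\left(\left(3 i \omega + 16\right)^{2} + 36\right)^{3}}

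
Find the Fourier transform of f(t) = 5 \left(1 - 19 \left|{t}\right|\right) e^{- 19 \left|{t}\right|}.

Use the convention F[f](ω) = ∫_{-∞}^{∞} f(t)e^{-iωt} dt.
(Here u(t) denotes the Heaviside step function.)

F(ω) = \frac{380 \omega^{2}}{\left(\omega^{2} + 361\right)^{2}}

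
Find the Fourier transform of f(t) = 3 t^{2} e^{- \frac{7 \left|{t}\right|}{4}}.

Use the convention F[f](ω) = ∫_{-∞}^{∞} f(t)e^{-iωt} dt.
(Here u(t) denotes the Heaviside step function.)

F(ω) = \frac{5376 \left(49 - 48 \omega^{2}\right)}{\left(16 \omega^{2} + 49\right)^{3}}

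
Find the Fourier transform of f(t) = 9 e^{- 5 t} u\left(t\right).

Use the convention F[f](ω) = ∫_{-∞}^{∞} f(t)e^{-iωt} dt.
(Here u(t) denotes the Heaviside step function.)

F(ω) = \frac{9}{i \omega + 5}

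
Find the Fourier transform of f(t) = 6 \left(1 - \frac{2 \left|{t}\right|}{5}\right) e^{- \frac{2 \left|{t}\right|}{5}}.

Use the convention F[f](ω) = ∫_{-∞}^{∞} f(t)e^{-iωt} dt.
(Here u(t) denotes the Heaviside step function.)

F(ω) = \frac{6000 \omega^{2}}{\left(25 \omega^{2} + 4\right)^{2}}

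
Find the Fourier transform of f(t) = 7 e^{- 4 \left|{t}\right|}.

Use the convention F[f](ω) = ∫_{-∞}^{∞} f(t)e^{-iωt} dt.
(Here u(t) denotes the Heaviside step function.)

F(ω) = \frac{56}{\omega^{2} + 16}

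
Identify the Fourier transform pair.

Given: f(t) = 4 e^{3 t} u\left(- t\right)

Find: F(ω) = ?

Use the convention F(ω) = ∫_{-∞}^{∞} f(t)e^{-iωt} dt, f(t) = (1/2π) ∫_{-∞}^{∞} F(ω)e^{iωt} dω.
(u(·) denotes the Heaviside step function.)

F(ω) = - \frac{4}{i \omega - 3}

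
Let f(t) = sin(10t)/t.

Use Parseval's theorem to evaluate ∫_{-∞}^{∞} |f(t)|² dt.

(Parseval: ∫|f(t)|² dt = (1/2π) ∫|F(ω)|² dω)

∫|f(t)|² dt = 10 \pi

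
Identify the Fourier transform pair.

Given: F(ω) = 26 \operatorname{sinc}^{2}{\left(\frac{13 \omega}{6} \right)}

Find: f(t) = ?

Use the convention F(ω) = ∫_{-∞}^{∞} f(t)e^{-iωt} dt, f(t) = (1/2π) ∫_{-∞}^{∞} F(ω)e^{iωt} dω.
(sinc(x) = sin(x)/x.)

f(t) = 6 \left(\begin{cases} 1 - \frac{3 \left|{t}\right|}{13} & \text{for}\: \left|{t}\right| < \frac{13}{3} \\0 & \text{otherwise} \end{cases}\right)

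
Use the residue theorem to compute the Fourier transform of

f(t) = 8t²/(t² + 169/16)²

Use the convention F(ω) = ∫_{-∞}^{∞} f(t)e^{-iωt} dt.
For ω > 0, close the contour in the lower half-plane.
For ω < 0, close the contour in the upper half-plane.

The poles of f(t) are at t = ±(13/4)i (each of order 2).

Let g(z) = f(z)e^{-iωz}; for large |z| the factor e^{-iωz} decays in the lower half-plane when ω > 0 and in the upper half-plane when ω < 0.

Case ω > 0 (lower half-plane, clockwise contour ⇒ F(ω) = -2πi·ΣRes):
  Res_{z = - \frac{13 i}{4}} g(z) = i \left(\frac{8}{13} - 2 \omega\right) e^{- \frac{13 \omega}{4}} (pole of order 2)
  F(ω) = -2πi·ΣRes = \frac{4 \pi \left(4 - 13 \omega\right) e^{- \frac{13 \omega}{4}}}{13}

Case ω < 0 (upper half-plane, counterclockwise contour ⇒ F(ω) = +2πi·ΣRes):
  Res_{z = \frac{13 i}{4}} g(z) = i \left(- 2 \omega - \frac{8}{13}\right) e^{\frac{13 \omega}{4}} (pole of order 2)
  F(ω) = 2πi·ΣRes = \frac{4 \pi \left(13 \omega + 4\right) e^{\frac{13 \omega}{4}}}{13}

Both cases combine into a single formula in |ω|:

F(ω) = \frac{4 \pi \left(4 - 13 \left|{\omega}\right|\right) e^{- \frac{13 \left|{\omega}\right|}{4}}}{13}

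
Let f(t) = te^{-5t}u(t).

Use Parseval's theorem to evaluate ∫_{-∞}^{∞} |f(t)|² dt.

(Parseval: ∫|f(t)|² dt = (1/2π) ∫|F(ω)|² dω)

∫|f(t)|² dt = \frac{1}{500}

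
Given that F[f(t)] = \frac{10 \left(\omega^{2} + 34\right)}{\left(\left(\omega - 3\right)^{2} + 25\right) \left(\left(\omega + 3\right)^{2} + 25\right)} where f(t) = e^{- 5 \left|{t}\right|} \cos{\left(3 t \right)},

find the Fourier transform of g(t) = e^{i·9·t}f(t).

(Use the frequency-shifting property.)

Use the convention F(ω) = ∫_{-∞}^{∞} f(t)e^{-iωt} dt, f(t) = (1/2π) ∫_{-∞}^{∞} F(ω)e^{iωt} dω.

F[g](ω) = \frac{10 \left(\left(\omega - 9\right)^{2} + 34\right)}{\left(\left(\omega - 12\right)^{2} + 25\right) \left(\left(\omega - 6\right)^{2} + 25\right)}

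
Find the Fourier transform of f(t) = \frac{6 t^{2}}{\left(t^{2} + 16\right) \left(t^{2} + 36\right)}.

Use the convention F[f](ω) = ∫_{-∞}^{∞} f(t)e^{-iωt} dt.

F(ω) = \frac{3 \pi \left(3 - 2 e^{2 \left|{\omega}\right|}\right) e^{- 6 \left|{\omega}\right|}}{5}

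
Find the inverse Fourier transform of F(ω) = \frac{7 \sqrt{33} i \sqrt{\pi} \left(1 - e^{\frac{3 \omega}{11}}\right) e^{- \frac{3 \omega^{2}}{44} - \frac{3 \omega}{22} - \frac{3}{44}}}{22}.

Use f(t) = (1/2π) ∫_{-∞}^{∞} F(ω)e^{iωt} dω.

f(t) = 7 e^{- \frac{11 t^{2}}{3}} \sin{\left(t \right)}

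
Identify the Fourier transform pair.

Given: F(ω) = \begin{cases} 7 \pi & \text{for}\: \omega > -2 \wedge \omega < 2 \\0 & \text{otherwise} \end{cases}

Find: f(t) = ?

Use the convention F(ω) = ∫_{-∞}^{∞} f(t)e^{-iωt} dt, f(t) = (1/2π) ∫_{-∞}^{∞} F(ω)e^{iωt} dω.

f(t) = \frac{7 \sin{\left(2 t \right)}}{t}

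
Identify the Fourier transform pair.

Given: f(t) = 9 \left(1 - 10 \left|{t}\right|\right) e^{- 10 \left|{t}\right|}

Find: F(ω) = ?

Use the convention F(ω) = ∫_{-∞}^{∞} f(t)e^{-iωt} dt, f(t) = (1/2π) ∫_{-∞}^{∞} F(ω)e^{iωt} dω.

F(ω) = \frac{360 \omega^{2}}{\left(\omega^{2} + 100\right)^{2}}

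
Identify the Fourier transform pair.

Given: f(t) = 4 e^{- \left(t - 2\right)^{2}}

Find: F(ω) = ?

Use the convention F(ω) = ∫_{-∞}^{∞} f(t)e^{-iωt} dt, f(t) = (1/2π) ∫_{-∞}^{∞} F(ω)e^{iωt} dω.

F(ω) = 4 \sqrt{\pi} e^{- \frac{\omega \left(\omega + 8 i\right)}{4}}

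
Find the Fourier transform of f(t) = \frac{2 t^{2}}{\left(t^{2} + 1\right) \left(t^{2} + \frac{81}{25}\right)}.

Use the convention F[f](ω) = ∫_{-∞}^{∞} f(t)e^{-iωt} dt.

F(ω) = - \frac{25 \pi e^{- \left|{\omega}\right|}}{28} + \frac{45 \pi e^{- \frac{9 \left|{\omega}\right|}{5}}}{28}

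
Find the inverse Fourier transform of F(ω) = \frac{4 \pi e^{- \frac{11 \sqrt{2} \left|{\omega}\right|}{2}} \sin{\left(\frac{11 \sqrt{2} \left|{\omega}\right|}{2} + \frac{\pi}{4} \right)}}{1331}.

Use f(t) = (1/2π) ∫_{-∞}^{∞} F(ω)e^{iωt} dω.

f(t) = \frac{4}{t^{4} + 14641}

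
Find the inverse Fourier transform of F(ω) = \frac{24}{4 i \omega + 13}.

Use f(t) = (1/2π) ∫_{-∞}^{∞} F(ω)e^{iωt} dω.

f(t) = 6 e^{- \frac{13 t}{4}} u\left(t\right)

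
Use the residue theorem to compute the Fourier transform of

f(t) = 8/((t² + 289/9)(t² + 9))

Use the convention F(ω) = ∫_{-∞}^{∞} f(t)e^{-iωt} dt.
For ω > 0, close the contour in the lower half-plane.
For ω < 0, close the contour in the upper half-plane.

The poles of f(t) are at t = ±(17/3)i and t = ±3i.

Let g(z) = f(z)e^{-iωz}; for large |z| the factor e^{-iωz} decays in the lower half-plane when ω > 0 and in the upper half-plane when ω < 0.

Case ω > 0 (lower half-plane, clockwise contour ⇒ F(ω) = -2πi·ΣRes):
  Res_{z = - \frac{17 i}{3}} g(z) = - \frac{27 i e^{- \frac{17 \omega}{3}}}{884}
  Res_{z = - 3 i} g(z) = \frac{3 i e^{- 3 \omega}}{52}
  F(ω) = -2πi·ΣRes = \frac{3 \pi e^{- 3 \omega}}{26} - \frac{27 \pi e^{- \frac{17 \omega}{3}}}{442}

Case ω < 0 (upper half-plane, counterclockwise contour ⇒ F(ω) = +2πi·ΣRes):
  Res_{z = \frac{17 i}{3}} g(z) = \frac{27 i e^{\frac{17 \omega}{3}}}{884}
  Res_{z = 3 i} g(z) = - \frac{3 i e^{3 \omega}}{52}
  F(ω) = 2πi·ΣRes = \frac{3 \pi \left(- 9 e^{\frac{17 \omega}{3}} + 17 e^{3 \omega}\right)}{442}

Both cases combine into a single formula in |ω|:

F(ω) = \frac{3 \pi e^{- 3 \left|{\omega}\right|}}{26} - \frac{27 \pi e^{- \frac{17 \left|{\omega}\right|}{3}}}{442}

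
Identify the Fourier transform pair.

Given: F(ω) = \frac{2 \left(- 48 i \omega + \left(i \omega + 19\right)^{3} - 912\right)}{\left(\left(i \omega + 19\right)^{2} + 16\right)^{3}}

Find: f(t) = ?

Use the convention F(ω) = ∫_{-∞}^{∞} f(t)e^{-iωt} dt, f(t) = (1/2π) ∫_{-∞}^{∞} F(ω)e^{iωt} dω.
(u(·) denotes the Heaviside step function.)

f(t) = t^{2} e^{- 19 t} \cos{\left(4 t \right)} u\left(t\right)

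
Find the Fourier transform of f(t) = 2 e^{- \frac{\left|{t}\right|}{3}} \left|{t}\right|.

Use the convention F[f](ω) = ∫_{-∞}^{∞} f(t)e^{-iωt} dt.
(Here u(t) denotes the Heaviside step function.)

F(ω) = \frac{36 \left(1 - 9 \omega^{2}\right)}{\left(9 \omega^{2} + 1\right)^{2}}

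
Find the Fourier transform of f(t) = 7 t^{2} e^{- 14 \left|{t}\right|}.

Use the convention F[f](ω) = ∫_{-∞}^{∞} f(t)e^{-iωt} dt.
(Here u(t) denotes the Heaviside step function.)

F(ω) = \frac{392 \left(196 - 3 \omega^{2}\right)}{\left(\omega^{2} + 196\right)^{3}}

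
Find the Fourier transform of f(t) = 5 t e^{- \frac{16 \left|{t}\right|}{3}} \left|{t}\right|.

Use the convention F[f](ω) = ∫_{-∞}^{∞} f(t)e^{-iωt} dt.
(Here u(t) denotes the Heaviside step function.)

F(ω) = \frac{4860 i \omega \left(3 \omega^{2} - 256\right)}{\left(9 \omega^{2} + 256\right)^{3}}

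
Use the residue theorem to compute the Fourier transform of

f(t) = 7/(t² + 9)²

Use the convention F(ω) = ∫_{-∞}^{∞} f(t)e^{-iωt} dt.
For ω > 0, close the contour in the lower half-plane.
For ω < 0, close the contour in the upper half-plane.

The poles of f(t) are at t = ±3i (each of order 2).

Let g(z) = f(z)e^{-iωz}; for large |z| the factor e^{-iωz} decays in the lower half-plane when ω > 0 and in the upper half-plane when ω < 0.

Case ω > 0 (lower half-plane, clockwise contour ⇒ F(ω) = -2πi·ΣRes):
  Res_{z = - 3 i} g(z) = \frac{7 i \left(3 \omega + 1\right) e^{- 3 \omega}}{108} (pole of order 2)
  F(ω) = -2πi·ΣRes = \frac{7 \pi \left(3 \omega + 1\right) e^{- 3 \omega}}{54}

Case ω < 0 (upper half-plane, counterclockwise contour ⇒ F(ω) = +2πi·ΣRes):
  Res_{z = 3 i} g(z) = \frac{7 i \left(3 \omega - 1\right) e^{3 \omega}}{108} (pole of order 2)
  F(ω) = 2πi·ΣRes = \frac{7 \pi \left(1 - 3 \omega\right) e^{3 \omega}}{54}

Both cases combine into a single formula in |ω|:

F(ω) = \frac{7 \pi \left(3 \left|{\omega}\right| + 1\right) e^{- 3 \left|{\omega}\right|}}{54}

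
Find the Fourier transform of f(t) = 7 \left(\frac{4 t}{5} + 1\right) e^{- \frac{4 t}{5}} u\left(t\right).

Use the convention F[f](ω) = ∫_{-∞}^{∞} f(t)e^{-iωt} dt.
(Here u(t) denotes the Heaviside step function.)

F(ω) = \frac{35 \left(- 5 i \omega - 8\right)}{25 \omega^{2} - 40 i \omega - 16}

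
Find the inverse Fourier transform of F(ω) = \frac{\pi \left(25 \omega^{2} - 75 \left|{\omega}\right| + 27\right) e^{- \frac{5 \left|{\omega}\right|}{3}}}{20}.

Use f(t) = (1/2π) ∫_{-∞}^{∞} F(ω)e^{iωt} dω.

f(t) = \frac{6 t^{4}}{\left(t^{2} + \frac{25}{9}\right)^{3}}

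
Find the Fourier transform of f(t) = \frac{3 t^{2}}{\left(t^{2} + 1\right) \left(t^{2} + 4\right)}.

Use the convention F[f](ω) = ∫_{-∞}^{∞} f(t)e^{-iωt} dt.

F(ω) = \pi \left(2 - e^{\left|{\omega}\right|}\right) e^{- 2 \left|{\omega}\right|}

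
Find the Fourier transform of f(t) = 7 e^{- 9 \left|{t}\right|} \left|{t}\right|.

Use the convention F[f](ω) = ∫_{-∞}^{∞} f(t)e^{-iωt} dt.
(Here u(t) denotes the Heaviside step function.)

F(ω) = \frac{14 \left(81 - \omega^{2}\right)}{\left(\omega^{2} + 81\right)^{2}}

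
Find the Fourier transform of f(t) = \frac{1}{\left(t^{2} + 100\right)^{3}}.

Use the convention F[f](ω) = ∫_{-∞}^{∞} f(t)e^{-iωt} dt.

F(ω) = \frac{\pi \left(100 \omega^{2} + 30 \left|{\omega}\right| + 3\right) e^{- 10 \left|{\omega}\right|}}{800000}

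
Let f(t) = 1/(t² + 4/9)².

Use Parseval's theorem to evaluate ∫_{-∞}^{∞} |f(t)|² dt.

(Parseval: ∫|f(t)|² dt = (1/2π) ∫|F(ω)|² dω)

∫|f(t)|² dt = \frac{10935 \pi}{2048}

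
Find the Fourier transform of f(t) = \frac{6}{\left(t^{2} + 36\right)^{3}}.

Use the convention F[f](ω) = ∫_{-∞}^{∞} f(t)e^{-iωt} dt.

F(ω) = \frac{\pi \left(12 \omega^{2} + 6 \left|{\omega}\right| + 1\right) e^{- 6 \left|{\omega}\right|}}{3456}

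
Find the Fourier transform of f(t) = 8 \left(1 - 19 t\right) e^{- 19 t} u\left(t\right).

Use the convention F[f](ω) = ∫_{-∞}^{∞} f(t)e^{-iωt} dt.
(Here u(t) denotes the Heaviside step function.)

F(ω) = \frac{8 i \omega}{- \omega^{2} + 38 i \omega + 361}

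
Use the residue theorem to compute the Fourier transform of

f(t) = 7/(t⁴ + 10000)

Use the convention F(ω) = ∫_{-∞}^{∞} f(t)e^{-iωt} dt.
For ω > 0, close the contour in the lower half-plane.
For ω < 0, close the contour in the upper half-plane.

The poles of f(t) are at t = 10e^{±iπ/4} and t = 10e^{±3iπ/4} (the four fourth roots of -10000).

Let g(z) = f(z)e^{-iωz}; for large |z| the factor e^{-iωz} decays in the lower half-plane when ω > 0 and in the upper half-plane when ω < 0.

Case ω > 0 (lower half-plane, clockwise contour ⇒ F(ω) = -2πi·ΣRes):
  Res_{z = - 5 \sqrt{2} - 5 \sqrt{2} i} g(z) = \frac{7 \sqrt{2} i \left(1 - i\right) e^{5 \sqrt{2} \omega \left(-1 + i\right)}}{8000}
  Res_{z = 5 \sqrt{2} - 5 \sqrt{2} i} g(z) = \frac{7 \sqrt{2} i \left(1 + i\right) e^{- 5 \sqrt{2} \omega \left(1 + i\right)}}{8000}
  F(ω) = -2πi·ΣRes = \frac{7 \sqrt{2} \pi \left(1 - i\right) \left(e^{10 \sqrt{2} i \omega} + i\right) e^{- 5 \sqrt{2} \omega \left(1 + i\right)}}{4000} = \frac{7 \pi e^{- 5 \sqrt{2} \omega} \sin{\left(5 \sqrt{2} \omega + \frac{\pi}{4} \right)}}{1000}

Case ω < 0 (upper half-plane, counterclockwise contour ⇒ F(ω) = +2πi·ΣRes):
  Res_{z = 5 \sqrt{2} + 5 \sqrt{2} i} g(z) = \frac{7 \sqrt{2} i \left(-1 + i\right) e^{5 \sqrt{2} \omega \left(1 - i\right)}}{8000}
  Res_{z = - 5 \sqrt{2} + 5 \sqrt{2} i} g(z) = \frac{7 \sqrt{2} \left(1 - i\right) e^{5 \sqrt{2} \omega \left(1 + i\right)}}{8000}
  F(ω) = 2πi·ΣRes = - \frac{7 \sqrt{2} i \pi \left(i \left(1 - i\right) e^{5 \sqrt{2} \omega \left(1 - i\right)} - \left(1 - i\right) e^{5 \sqrt{2} \omega \left(1 + i\right)}\right)}{4000} = \frac{7 \pi e^{5 \sqrt{2} \omega} \cos{\left(5 \sqrt{2} \omega + \frac{\pi}{4} \right)}}{1000}

Both cases combine into a single formula in |ω|:

F(ω) = \frac{7 \pi e^{- 5 \sqrt{2} \left|{\omega}\right|} \sin{\left(5 \sqrt{2} \left|{\omega}\right| + \frac{\pi}{4} \right)}}{1000}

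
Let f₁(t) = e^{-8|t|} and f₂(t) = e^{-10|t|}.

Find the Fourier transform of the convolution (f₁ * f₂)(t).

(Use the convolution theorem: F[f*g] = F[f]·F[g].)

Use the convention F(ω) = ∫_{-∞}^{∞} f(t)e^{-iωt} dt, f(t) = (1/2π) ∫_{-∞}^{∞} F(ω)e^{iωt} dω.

F[f₁*f₂](ω) = \frac{320}{\left(\omega^{2} + 64\right) \left(\omega^{2} + 100\right)}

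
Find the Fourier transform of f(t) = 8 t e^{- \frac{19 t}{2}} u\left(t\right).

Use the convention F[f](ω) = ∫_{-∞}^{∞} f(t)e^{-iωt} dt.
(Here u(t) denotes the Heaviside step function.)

F(ω) = \frac{32}{\left(2 i \omega + 19\right)^{2}}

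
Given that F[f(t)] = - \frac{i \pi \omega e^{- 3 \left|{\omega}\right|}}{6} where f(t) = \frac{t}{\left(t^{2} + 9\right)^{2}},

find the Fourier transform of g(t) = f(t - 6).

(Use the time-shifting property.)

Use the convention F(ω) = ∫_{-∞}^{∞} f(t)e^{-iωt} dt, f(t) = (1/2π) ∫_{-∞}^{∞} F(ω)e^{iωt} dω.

F[g](ω) = - \frac{i \pi \omega e^{- 6 i \omega - 3 \left|{\omega}\right|}}{6}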